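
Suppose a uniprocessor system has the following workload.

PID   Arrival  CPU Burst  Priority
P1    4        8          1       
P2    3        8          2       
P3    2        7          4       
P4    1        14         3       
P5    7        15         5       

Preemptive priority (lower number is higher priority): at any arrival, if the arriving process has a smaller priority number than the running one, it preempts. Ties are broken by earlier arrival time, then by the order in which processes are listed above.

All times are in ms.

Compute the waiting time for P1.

0

Timeline: | idle 0-1 | P4 1-3 | P2 3-4 | P1 4-12 | P2 12-19 | P4 19-31 | P3 31-38 | P5 38-53 |
Completion: P1=12  P2=19  P3=38  P4=31  P5=53
Turnaround (C−A): P1=8  P2=16  P3=36  P4=30  P5=46
Waiting(P1) = turnaround − burst = 8 − 8 = 0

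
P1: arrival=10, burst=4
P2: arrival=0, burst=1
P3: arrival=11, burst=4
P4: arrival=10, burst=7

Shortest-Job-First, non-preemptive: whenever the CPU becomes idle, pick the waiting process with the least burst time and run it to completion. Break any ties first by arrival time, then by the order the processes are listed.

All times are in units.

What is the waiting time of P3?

Gantt: | P2 0-1 | idle 1-10 | P1 10-14 | P3 14-18 | P4 18-25 |
Completion: P1=14  P2=1  P3=18  P4=25
Waiting(P3) = turnaround − burst = 7 − 4 = 3

3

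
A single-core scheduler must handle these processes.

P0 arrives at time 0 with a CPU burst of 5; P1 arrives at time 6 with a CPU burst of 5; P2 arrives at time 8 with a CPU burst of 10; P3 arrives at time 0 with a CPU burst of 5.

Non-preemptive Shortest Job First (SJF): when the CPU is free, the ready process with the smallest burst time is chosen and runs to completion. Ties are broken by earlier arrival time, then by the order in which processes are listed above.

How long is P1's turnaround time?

9

Timeline: | P0 0-5 | P3 5-10 | P1 10-15 | P2 15-25 |
Completion: P0=5  P1=15  P2=25  P3=10
Turnaround (C−A): P0=5  P1=9  P2=17  P3=10
Turnaround(P1) = completion − arrival = 15 − 6 = 9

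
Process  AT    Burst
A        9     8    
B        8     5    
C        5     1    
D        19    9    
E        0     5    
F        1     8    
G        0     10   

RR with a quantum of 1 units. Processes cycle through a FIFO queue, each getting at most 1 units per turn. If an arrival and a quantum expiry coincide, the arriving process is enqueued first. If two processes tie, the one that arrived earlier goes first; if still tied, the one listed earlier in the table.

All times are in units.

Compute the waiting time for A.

25

Gantt: | E 0-1 | G 1-2 | F 2-3 | E 3-4 | G 4-5 | F 5-6 | E 6-7 | C 7-8 | G 8-9 | F 9-10 | E 10-11 | B 11-12 | A 12-13 | G 13-14 | F 14-15 | E 15-16 | B 16-17 | A 17-18 | G 18-19 | F 19-20 | B 20-21 | A 21-22 | D 22-23 | G 23-24 | F 24-25 | B 25-26 | A 26-27 | D 27-28 | G 28-29 | F 29-30 | B 30-31 | A 31-32 | D 32-33 | G 33-34 | F 34-35 | A 35-36 | D 36-37 | G 37-38 | A 38-39 | D 39-40 | G 40-41 | A 41-42 | D 42-46 |
Completion: A=42  B=31  C=8  D=46  E=16  F=35  G=41
Turnaround (C−A): A=33  B=23  C=3  D=27  E=16  F=34  G=41
Waiting(A) = turnaround − burst = 33 − 8 = 25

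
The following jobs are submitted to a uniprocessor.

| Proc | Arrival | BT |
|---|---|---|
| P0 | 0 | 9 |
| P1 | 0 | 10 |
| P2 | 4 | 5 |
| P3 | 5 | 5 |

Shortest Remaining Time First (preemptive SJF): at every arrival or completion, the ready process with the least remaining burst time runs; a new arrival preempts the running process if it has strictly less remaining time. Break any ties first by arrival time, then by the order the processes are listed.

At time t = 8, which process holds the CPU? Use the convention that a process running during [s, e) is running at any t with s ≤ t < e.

P0

Schedule: | P0 0-9 | P2 9-14 | P3 14-19 | P1 19-29 |
Completion: P0=9  P1=29  P2=14  P3=19
Turnaround (C−A): P0=9  P1=29  P2=10  P3=14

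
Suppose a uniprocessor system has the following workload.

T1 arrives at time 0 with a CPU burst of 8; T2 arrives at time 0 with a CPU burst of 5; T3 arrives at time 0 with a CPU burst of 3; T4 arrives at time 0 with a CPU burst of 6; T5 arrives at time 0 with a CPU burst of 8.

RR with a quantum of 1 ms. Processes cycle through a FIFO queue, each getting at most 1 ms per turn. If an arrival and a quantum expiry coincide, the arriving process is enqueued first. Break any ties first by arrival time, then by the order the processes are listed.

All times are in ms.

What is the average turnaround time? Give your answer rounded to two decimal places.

Schedule: | T1 0-1 | T2 1-2 | T3 2-3 | T4 3-4 | T5 4-5 | T1 5-6 | T2 6-7 | T3 7-8 | T4 8-9 | T5 9-10 | T1 10-11 | T2 11-12 | T3 12-13 | T4 13-14 | T5 14-15 | T1 15-16 | T2 16-17 | T4 17-18 | T5 18-19 | T1 19-20 | T2 20-21 | T4 21-22 | T5 22-23 | T1 23-24 | T4 24-25 | T5 25-26 | T1 26-27 | T5 27-28 | T1 28-29 | T5 29-30 |
Completion: T1=29  T2=21  T3=13  T4=25  T5=30
Turnaround (C−A): T1=29  T2=21  T3=13  T4=25  T5=30
Turnaround times: T1=29, T2=21, T3=13, T4=25, T5=30
Average turnaround = (29+21+13+25+30) / 5 = 118/5 = 23.60

23.60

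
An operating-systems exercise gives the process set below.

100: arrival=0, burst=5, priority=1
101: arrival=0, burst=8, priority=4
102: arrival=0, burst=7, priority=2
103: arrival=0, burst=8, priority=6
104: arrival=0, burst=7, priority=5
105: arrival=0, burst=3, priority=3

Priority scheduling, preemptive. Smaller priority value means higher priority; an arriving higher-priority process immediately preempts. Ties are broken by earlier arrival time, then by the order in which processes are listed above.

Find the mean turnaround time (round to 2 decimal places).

20.50

Schedule: | 100 0-5 | 102 5-12 | 105 12-15 | 101 15-23 | 104 23-30 | 103 30-38 |
Completion: 100=5  101=23  102=12  103=38  104=30  105=15
Turnaround (C−A): 100=5  101=23  102=12  103=38  104=30  105=15
Turnaround times: 100=5, 101=23, 102=12, 103=38, 104=30, 105=15
Average turnaround = (5+23+12+38+30+15) / 6 = 123/6 = 20.50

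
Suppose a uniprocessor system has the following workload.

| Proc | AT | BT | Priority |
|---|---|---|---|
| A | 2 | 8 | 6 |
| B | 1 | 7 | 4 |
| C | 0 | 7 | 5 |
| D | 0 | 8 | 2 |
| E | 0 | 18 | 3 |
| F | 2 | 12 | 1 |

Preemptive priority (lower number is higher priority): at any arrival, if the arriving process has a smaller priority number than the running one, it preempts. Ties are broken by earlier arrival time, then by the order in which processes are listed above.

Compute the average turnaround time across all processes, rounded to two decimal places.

37.33

Gantt: | D 0-2 | F 2-14 | D 14-20 | E 20-38 | B 38-45 | C 45-52 | A 52-60 |
Completion: A=60  B=45  C=52  D=20  E=38  F=14
Turnaround (C−A): A=58  B=44  C=52  D=20  E=38  F=12
Turnaround times: A=58, B=44, C=52, D=20, E=38, F=12
Average turnaround = (58+44+52+20+38+12) / 6 = 224/6 = 37.33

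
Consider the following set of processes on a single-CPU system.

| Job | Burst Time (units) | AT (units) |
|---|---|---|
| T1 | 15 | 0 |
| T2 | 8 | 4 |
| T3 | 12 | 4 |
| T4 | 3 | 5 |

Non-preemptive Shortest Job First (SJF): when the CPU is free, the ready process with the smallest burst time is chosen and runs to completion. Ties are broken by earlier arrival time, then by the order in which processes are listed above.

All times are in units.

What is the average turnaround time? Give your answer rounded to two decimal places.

21.00

Gantt: | T1 0-15 | T4 15-18 | T2 18-26 | T3 26-38 |
Completion: T1=15  T2=26  T3=38  T4=18
Turnaround times: T1=15, T2=22, T3=34, T4=13
Average turnaround = (15+22+34+13) / 4 = 84/4 = 21.00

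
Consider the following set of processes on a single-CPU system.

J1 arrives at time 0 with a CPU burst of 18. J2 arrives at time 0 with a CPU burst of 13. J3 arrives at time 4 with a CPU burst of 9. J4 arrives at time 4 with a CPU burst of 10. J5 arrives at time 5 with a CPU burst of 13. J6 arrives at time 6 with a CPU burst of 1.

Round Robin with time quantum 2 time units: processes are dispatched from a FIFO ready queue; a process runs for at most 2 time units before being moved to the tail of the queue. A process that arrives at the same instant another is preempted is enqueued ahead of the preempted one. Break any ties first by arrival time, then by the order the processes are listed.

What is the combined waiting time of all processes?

213

Schedule: | J1 0-2 | J2 2-4 | J1 4-6 | J3 6-8 | J4 8-10 | J2 10-12 | J5 12-14 | J6 14-15 | J1 15-17 | J3 17-19 | J4 19-21 | J2 21-23 | J5 23-25 | J1 25-27 | J3 27-29 | J4 29-31 | J2 31-33 | J5 33-35 | J1 35-37 | J3 37-39 | J4 39-41 | J2 41-43 | J5 43-45 | J1 45-47 | J3 47-48 | J4 48-50 | J2 50-52 | J5 52-54 | J1 54-56 | J2 56-57 | J5 57-59 | J1 59-61 | J5 61-62 | J1 62-64 |
Completion: J1=64  J2=57  J3=48  J4=50  J5=62  J6=15
Turnaround (C−A): J1=64  J2=57  J3=44  J4=46  J5=57  J6=9
Waiting = turnaround − burst: J1=46, J2=44, J3=35, J4=36, J5=44, J6=8
Total waiting = 46 + 44 + 35 + 36 + 44 + 8 = 213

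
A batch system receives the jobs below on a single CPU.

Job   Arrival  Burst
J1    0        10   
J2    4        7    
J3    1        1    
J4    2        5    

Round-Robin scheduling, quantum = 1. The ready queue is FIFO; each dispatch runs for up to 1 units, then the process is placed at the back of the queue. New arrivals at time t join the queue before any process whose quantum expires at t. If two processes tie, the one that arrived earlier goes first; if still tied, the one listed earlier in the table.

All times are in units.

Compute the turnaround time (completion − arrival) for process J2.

Timeline: | J1 0-1 | J3 1-2 | J1 2-3 | J4 3-4 | J1 4-5 | J2 5-6 | J4 6-7 | J1 7-8 | J2 8-9 | J4 9-10 | J1 10-11 | J2 11-12 | J4 12-13 | J1 13-14 | J2 14-15 | J4 15-16 | J1 16-17 | J2 17-18 | J1 18-19 | J2 19-20 | J1 20-21 | J2 21-22 | J1 22-23 |
Completion: J1=23  J2=22  J3=2  J4=16
Turnaround(J2) = completion − arrival = 22 − 4 = 18

18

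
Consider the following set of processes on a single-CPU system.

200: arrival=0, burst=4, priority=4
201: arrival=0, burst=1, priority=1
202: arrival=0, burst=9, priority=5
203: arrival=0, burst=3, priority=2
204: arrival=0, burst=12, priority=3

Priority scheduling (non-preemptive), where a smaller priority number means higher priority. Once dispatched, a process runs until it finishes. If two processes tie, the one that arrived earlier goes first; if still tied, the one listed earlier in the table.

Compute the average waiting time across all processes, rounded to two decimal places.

8.20

Schedule: | 201 0-1 | 203 1-4 | 204 4-16 | 200 16-20 | 202 20-29 |
Completion: 200=20  201=1  202=29  203=4  204=16
Turnaround (C−A): 200=20  201=1  202=29  203=4  204=16
Waiting times: 200=16, 201=0, 202=20, 203=1, 204=4
Average waiting = (16+0+20+1+4) / 5 = 41/5 = 8.20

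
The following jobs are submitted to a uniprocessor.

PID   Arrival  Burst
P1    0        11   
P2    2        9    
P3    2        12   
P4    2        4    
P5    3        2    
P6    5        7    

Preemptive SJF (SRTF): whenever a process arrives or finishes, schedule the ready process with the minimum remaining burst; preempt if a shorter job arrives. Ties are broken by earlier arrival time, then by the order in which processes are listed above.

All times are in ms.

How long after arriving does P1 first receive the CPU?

Timeline: | P1 0-2 | P4 2-3 | P5 3-5 | P4 5-8 | P6 8-15 | P1 15-24 | P2 24-33 | P3 33-45 |
Completion: P1=24  P2=33  P3=45  P4=8  P5=5  P6=15
Turnaround (C−A): P1=24  P2=31  P3=43  P4=6  P5=2  P6=10
Response(P1) = first start − arrival = 0 − 0 = 0

0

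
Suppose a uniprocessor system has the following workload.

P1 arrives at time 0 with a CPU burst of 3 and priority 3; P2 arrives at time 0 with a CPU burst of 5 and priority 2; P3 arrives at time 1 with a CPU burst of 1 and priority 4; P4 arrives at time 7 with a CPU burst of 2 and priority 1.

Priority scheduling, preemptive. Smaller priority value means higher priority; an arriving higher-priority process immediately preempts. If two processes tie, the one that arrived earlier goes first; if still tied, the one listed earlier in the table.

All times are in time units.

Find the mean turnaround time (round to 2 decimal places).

6.75

Timeline: | P2 0-5 | P1 5-7 | P4 7-9 | P1 9-10 | P3 10-11 |
Completion: P1=10  P2=5  P3=11  P4=9
Turnaround times: P1=10, P2=5, P3=10, P4=2
Average turnaround = (10+5+10+2) / 4 = 27/4 = 6.75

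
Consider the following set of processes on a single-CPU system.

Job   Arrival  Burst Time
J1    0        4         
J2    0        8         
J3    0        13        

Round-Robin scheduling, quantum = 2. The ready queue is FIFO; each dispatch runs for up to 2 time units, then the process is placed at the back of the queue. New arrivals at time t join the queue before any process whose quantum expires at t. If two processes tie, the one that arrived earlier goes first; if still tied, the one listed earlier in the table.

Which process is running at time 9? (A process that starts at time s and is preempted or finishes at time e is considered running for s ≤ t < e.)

Schedule: | J1 0-2 | J2 2-4 | J3 4-6 | J1 6-8 | J2 8-10 | J3 10-12 | J2 12-14 | J3 14-16 | J2 16-18 | J3 18-25 |
Completion: J1=8  J2=18  J3=25
Turnaround (C−A): J1=8  J2=18  J3=25

J2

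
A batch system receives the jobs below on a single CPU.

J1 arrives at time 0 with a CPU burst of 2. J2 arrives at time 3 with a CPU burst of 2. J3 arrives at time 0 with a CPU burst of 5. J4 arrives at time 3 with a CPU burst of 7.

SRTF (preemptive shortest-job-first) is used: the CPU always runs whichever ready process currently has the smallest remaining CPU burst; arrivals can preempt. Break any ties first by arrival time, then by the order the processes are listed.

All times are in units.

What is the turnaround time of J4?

13

Schedule: | J1 0-2 | J3 2-3 | J2 3-5 | J3 5-9 | J4 9-16 |
Completion: J1=2  J2=5  J3=9  J4=16
Turnaround(J4) = completion − arrival = 16 − 3 = 13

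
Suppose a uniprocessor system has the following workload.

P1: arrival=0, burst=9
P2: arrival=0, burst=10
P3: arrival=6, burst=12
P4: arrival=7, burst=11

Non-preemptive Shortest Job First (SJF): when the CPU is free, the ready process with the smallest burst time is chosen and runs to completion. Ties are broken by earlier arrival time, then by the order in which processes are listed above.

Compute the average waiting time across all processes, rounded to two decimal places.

Gantt: | P1 0-9 | P2 9-19 | P4 19-30 | P3 30-42 |
Completion: P1=9  P2=19  P3=42  P4=30
Turnaround (C−A): P1=9  P2=19  P3=36  P4=23
Waiting times: P1=0, P2=9, P3=24, P4=12
Average waiting = (0+9+24+12) / 4 = 45/4 = 11.25

11.25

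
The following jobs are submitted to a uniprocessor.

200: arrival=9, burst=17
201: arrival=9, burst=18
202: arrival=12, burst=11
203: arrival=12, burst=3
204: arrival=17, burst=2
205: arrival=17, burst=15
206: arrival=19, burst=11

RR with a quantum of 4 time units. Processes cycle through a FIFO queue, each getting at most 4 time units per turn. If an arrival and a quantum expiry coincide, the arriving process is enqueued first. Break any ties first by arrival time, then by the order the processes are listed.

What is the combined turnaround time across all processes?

Gantt: | idle 0-9 | 200 9-13 | 201 13-17 | 202 17-21 | 203 21-24 | 200 24-28 | 204 28-30 | 205 30-34 | 201 34-38 | 206 38-42 | 202 42-46 | 200 46-50 | 205 50-54 | 201 54-58 | 206 58-62 | 202 62-65 | 200 65-69 | 205 69-73 | 201 73-77 | 206 77-80 | 200 80-81 | 205 81-84 | 201 84-86 |
Completion: 200=81  201=86  202=65  203=24  204=30  205=84  206=80
Turnaround = completion − arrival: 200=72, 201=77, 202=53, 203=12, 204=13, 205=67, 206=61
Total turnaround = 72 + 77 + 53 + 12 + 13 + 67 + 61 = 355

355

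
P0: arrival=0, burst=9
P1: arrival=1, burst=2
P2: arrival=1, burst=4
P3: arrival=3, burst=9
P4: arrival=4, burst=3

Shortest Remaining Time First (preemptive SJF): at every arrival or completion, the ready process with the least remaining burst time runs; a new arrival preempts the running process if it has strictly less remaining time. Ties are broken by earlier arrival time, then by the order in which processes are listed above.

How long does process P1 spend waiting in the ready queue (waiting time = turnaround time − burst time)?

Gantt: | P0 0-1 | P1 1-3 | P2 3-7 | P4 7-10 | P0 10-18 | P3 18-27 |
Completion: P0=18  P1=3  P2=7  P3=27  P4=10
Waiting(P1) = turnaround − burst = 2 − 2 = 0

0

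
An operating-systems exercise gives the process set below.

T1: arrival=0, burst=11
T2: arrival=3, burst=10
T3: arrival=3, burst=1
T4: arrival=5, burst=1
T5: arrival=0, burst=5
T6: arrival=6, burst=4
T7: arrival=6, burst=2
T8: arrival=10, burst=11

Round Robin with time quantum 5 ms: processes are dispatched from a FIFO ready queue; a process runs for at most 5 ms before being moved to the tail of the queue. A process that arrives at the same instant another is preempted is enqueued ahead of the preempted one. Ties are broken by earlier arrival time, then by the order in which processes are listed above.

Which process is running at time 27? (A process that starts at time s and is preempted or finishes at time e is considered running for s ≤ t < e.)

Schedule: | T1 0-5 | T5 5-10 | T2 10-15 | T3 15-16 | T4 16-17 | T1 17-22 | T6 22-26 | T7 26-28 | T8 28-33 | T2 33-38 | T1 38-39 | T8 39-45 |
Completion: T1=39  T2=38  T3=16  T4=17  T5=10  T6=26  T7=28  T8=45

T7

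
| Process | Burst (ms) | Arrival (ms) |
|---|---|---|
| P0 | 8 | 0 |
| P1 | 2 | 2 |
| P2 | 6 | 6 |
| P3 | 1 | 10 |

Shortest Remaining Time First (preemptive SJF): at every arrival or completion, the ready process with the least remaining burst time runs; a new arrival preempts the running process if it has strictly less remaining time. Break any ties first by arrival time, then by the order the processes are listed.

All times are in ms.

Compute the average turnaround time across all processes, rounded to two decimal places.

6.00

Schedule: | P0 0-2 | P1 2-4 | P0 4-10 | P3 10-11 | P2 11-17 |
Completion: P0=10  P1=4  P2=17  P3=11
Turnaround times: P0=10, P1=2, P2=11, P3=1
Average turnaround = (10+2+11+1) / 4 = 24/4 = 6.00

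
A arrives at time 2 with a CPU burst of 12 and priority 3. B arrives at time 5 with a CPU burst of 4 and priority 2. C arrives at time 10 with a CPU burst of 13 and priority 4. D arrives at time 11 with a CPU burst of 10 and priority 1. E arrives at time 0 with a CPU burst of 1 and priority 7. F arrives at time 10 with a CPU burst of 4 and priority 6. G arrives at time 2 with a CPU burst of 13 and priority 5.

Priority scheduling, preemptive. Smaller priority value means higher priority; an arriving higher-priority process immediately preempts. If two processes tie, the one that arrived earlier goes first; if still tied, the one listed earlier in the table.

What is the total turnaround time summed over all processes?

172

Timeline: | E 0-1 | idle 1-2 | A 2-5 | B 5-9 | A 9-11 | D 11-21 | A 21-28 | C 28-41 | G 41-54 | F 54-58 |
Completion: A=28  B=9  C=41  D=21  E=1  F=58  G=54
Turnaround = completion − arrival: A=26, B=4, C=31, D=10, E=1, F=48, G=52
Total turnaround = 26 + 4 + 31 + 10 + 1 + 48 + 52 = 172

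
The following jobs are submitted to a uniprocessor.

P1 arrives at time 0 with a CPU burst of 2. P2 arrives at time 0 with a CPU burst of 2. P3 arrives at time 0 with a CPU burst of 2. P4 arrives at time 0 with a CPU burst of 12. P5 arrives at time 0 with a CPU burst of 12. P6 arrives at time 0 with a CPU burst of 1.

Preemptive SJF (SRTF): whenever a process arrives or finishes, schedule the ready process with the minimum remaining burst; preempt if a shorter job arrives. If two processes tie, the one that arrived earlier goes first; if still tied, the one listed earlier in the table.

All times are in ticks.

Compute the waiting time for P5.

19

Gantt: | P6 0-1 | P1 1-3 | P2 3-5 | P3 5-7 | P4 7-19 | P5 19-31 |
Completion: P1=3  P2=5  P3=7  P4=19  P5=31  P6=1
Turnaround (C−A): P1=3  P2=5  P3=7  P4=19  P5=31  P6=1
Waiting(P5) = turnaround − burst = 31 − 12 = 19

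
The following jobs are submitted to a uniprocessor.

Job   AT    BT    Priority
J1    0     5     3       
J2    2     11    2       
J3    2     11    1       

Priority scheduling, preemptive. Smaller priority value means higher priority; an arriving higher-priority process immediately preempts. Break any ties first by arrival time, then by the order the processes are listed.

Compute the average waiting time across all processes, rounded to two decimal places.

Schedule: | J1 0-2 | J3 2-13 | J2 13-24 | J1 24-27 |
Completion: J1=27  J2=24  J3=13
Waiting times: J1=22, J2=11, J3=0
Average waiting = (22+11+0) / 3 = 33/3 = 11.00

11.00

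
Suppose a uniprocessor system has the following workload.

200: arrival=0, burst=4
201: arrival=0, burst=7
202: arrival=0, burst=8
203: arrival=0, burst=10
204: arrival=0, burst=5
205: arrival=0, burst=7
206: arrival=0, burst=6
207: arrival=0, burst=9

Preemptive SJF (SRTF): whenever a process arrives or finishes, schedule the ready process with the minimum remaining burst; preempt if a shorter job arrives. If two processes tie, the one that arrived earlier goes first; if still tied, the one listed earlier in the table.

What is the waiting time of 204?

Schedule: | 200 0-4 | 204 4-9 | 206 9-15 | 201 15-22 | 205 22-29 | 202 29-37 | 207 37-46 | 203 46-56 |
Completion: 200=4  201=22  202=37  203=56  204=9  205=29  206=15  207=46
Turnaround (C−A): 200=4  201=22  202=37  203=56  204=9  205=29  206=15  207=46
Waiting(204) = turnaround − burst = 9 − 5 = 4

4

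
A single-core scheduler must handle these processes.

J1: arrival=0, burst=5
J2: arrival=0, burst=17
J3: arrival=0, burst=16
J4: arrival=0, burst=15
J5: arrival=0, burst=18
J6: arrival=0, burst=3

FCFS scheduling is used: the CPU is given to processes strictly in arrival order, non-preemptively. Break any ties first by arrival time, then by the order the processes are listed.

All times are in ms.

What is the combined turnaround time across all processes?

263

Timeline: | J1 0-5 | J2 5-22 | J3 22-38 | J4 38-53 | J5 53-71 | J6 71-74 |
Completion: J1=5  J2=22  J3=38  J4=53  J5=71  J6=74
Turnaround = completion − arrival: J1=5, J2=22, J3=38, J4=53, J5=71, J6=74
Total turnaround = 5 + 22 + 38 + 53 + 71 + 74 = 263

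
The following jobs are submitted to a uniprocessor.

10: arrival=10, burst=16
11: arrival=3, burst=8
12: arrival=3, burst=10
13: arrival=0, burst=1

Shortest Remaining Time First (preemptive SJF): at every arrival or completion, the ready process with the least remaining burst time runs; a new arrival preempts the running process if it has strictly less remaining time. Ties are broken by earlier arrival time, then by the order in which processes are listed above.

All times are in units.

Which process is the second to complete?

Schedule: | 13 0-1 | idle 1-3 | 11 3-11 | 12 11-21 | 10 21-37 |
Completion: 10=37  11=11  12=21  13=1
Turnaround (C−A): 10=27  11=8  12=18  13=1
Finish order: 13 → 11 → 12 → 10

11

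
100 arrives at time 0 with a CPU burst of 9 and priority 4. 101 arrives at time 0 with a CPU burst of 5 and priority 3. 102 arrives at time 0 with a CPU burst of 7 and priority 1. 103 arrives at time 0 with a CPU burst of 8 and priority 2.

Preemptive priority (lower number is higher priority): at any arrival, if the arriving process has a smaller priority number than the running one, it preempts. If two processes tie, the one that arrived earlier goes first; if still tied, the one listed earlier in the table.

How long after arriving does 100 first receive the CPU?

Schedule: | 102 0-7 | 103 7-15 | 101 15-20 | 100 20-29 |
Completion: 100=29  101=20  102=7  103=15
Response(100) = first start − arrival = 20 − 0 = 20

20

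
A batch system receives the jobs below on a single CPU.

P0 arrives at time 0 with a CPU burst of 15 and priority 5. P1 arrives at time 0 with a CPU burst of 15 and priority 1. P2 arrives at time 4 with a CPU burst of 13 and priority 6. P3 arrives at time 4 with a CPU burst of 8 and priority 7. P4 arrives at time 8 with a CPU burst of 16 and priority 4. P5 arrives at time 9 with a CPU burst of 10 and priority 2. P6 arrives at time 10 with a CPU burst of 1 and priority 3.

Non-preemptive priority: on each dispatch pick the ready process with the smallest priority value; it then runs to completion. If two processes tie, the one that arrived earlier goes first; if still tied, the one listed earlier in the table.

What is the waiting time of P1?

Timeline: | P1 0-15 | P5 15-25 | P6 25-26 | P4 26-42 | P0 42-57 | P2 57-70 | P3 70-78 |
Completion: P0=57  P1=15  P2=70  P3=78  P4=42  P5=25  P6=26
Turnaround (C−A): P0=57  P1=15  P2=66  P3=74  P4=34  P5=16  P6=16
Waiting(P1) = turnaround − burst = 15 − 15 = 0

0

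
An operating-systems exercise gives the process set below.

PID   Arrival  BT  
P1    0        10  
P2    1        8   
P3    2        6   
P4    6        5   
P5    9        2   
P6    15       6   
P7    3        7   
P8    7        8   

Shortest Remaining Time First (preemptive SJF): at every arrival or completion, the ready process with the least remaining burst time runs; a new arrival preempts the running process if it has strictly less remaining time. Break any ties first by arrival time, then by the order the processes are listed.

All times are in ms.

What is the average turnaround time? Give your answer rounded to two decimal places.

21.25

Schedule: | P1 0-1 | P2 1-2 | P3 2-8 | P4 8-9 | P5 9-11 | P4 11-15 | P6 15-21 | P2 21-28 | P7 28-35 | P8 35-43 | P1 43-52 |
Completion: P1=52  P2=28  P3=8  P4=15  P5=11  P6=21  P7=35  P8=43
Turnaround times: P1=52, P2=27, P3=6, P4=9, P5=2, P6=6, P7=32, P8=36
Average turnaround = (52+27+6+9+2+6+32+36) / 8 = 170/8 = 21.25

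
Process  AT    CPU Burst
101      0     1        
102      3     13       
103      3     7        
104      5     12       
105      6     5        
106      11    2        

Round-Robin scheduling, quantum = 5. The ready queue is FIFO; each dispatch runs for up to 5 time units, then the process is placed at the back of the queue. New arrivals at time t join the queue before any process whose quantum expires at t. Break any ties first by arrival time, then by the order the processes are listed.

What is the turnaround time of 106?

Schedule: | 101 0-1 | idle 1-3 | 102 3-8 | 103 8-13 | 104 13-18 | 105 18-23 | 102 23-28 | 106 28-30 | 103 30-32 | 104 32-37 | 102 37-40 | 104 40-42 |
Completion: 101=1  102=40  103=32  104=42  105=23  106=30
Turnaround(106) = completion − arrival = 30 − 11 = 19

19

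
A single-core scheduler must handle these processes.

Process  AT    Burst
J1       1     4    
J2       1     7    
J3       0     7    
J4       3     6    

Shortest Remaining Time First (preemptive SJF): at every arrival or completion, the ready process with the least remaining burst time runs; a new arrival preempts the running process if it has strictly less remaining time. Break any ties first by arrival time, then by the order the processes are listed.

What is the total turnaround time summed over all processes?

Schedule: | J3 0-1 | J1 1-5 | J3 5-11 | J4 11-17 | J2 17-24 |
Completion: J1=5  J2=24  J3=11  J4=17
Turnaround (C−A): J1=4  J2=23  J3=11  J4=14
Turnaround = completion − arrival: J1=4, J2=23, J3=11, J4=14
Total turnaround = 4 + 23 + 11 + 14 = 52

52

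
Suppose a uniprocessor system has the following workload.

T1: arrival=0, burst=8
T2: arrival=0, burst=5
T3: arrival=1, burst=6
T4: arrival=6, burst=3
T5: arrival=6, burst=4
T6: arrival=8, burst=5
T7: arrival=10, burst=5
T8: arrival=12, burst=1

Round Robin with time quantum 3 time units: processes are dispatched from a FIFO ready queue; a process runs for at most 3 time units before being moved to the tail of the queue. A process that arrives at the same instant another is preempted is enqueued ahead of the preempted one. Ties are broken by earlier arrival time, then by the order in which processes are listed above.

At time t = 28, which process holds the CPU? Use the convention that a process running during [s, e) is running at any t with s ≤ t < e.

Schedule: | T1 0-3 | T2 3-6 | T3 6-9 | T1 9-12 | T4 12-15 | T5 15-18 | T2 18-20 | T6 20-23 | T3 23-26 | T7 26-29 | T8 29-30 | T1 30-32 | T5 32-33 | T6 33-35 | T7 35-37 |
Completion: T1=32  T2=20  T3=26  T4=15  T5=33  T6=35  T7=37  T8=30

T7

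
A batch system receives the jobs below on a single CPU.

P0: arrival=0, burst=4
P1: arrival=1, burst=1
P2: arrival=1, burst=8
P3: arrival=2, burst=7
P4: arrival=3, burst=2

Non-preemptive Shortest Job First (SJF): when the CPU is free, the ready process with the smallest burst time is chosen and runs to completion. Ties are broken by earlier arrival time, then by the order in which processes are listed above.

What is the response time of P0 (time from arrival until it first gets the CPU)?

0

Schedule: | P0 0-4 | P1 4-5 | P4 5-7 | P3 7-14 | P2 14-22 |
Completion: P0=4  P1=5  P2=22  P3=14  P4=7
Response(P0) = first start − arrival = 0 − 0 = 0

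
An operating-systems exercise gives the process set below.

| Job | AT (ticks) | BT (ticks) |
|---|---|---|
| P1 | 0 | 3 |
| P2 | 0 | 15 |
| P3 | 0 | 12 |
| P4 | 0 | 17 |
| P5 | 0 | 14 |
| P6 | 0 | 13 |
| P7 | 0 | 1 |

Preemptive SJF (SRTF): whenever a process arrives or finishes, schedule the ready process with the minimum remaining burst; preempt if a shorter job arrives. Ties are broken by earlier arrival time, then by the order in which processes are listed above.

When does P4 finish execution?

Schedule: | P7 0-1 | P1 1-4 | P3 4-16 | P6 16-29 | P5 29-43 | P2 43-58 | P4 58-75 |
Completion: P1=4  P2=58  P3=16  P4=75  P5=43  P6=29  P7=1

75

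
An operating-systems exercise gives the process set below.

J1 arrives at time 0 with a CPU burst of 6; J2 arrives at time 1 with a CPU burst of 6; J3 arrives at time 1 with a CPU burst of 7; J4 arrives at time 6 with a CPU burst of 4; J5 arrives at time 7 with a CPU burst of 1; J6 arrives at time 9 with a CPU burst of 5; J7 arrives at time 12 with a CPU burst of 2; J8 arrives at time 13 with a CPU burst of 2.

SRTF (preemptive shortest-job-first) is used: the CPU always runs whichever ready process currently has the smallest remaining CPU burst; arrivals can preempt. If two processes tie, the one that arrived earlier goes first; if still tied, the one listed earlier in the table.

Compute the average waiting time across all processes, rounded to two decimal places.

Timeline: | J1 0-6 | J4 6-7 | J5 7-8 | J4 8-11 | J6 11-12 | J7 12-14 | J8 14-16 | J6 16-20 | J2 20-26 | J3 26-33 |
Completion: J1=6  J2=26  J3=33  J4=11  J5=8  J6=20  J7=14  J8=16
Waiting times: J1=0, J2=19, J3=25, J4=1, J5=0, J6=6, J7=0, J8=1
Average waiting = (0+19+25+1+0+6+0+1) / 8 = 52/8 = 6.50

6.50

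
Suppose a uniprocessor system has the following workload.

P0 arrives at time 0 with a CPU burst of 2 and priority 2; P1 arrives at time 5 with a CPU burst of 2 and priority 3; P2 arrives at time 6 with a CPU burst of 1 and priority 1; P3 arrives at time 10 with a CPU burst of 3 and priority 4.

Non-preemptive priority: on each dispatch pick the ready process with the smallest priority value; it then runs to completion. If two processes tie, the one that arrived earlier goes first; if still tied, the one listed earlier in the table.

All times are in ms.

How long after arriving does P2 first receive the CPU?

Gantt: | P0 0-2 | idle 2-5 | P1 5-7 | P2 7-8 | idle 8-10 | P3 10-13 |
Completion: P0=2  P1=7  P2=8  P3=13
Response(P2) = first start − arrival = 7 − 6 = 1

1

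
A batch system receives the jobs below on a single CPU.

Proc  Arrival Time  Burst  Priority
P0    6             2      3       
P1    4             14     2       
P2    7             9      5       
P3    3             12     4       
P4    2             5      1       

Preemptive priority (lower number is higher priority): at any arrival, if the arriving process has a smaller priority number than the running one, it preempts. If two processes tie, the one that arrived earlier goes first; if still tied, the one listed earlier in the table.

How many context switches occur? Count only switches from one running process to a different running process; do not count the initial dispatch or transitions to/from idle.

Gantt: | idle 0-2 | P4 2-7 | P1 7-21 | P0 21-23 | P3 23-35 | P2 35-44 |
Completion: P0=23  P1=21  P2=44  P3=35  P4=7
Turnaround (C−A): P0=17  P1=17  P2=37  P3=32  P4=5

4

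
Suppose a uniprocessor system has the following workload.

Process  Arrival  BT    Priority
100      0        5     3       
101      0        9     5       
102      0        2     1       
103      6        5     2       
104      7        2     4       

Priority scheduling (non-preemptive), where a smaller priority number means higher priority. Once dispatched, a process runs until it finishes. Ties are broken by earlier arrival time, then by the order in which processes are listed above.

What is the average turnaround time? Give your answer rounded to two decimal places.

Gantt: | 102 0-2 | 100 2-7 | 103 7-12 | 104 12-14 | 101 14-23 |
Completion: 100=7  101=23  102=2  103=12  104=14
Turnaround times: 100=7, 101=23, 102=2, 103=6, 104=7
Average turnaround = (7+23+2+6+7) / 5 = 45/5 = 9.00

9.00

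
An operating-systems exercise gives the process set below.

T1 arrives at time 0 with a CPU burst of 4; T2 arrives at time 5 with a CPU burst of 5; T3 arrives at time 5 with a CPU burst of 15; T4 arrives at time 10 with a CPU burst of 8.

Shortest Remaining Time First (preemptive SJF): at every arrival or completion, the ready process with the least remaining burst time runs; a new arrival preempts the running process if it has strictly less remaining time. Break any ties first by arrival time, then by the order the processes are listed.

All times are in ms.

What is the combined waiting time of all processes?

13

Timeline: | T1 0-4 | idle 4-5 | T2 5-10 | T4 10-18 | T3 18-33 |
Completion: T1=4  T2=10  T3=33  T4=18
Waiting = turnaround − burst: T1=0, T2=0, T3=13, T4=0
Total waiting = 0 + 0 + 13 + 0 = 13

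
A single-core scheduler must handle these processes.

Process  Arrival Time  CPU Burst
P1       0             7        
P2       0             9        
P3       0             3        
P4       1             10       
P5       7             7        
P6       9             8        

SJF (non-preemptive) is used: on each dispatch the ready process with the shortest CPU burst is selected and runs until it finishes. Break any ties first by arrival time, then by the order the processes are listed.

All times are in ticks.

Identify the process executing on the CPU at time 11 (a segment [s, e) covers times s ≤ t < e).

Gantt: | P3 0-3 | P1 3-10 | P5 10-17 | P6 17-25 | P2 25-34 | P4 34-44 |
Completion: P1=10  P2=34  P3=3  P4=44  P5=17  P6=25
Turnaround (C−A): P1=10  P2=34  P3=3  P4=43  P5=10  P6=16

P5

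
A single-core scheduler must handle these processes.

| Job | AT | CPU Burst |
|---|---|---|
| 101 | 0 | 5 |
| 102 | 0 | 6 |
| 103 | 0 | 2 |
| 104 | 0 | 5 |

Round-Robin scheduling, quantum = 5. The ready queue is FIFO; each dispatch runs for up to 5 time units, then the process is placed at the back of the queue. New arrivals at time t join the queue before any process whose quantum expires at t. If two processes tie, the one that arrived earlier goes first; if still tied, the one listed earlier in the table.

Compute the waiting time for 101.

0

Schedule: | 101 0-5 | 102 5-10 | 103 10-12 | 104 12-17 | 102 17-18 |
Completion: 101=5  102=18  103=12  104=17
Turnaround (C−A): 101=5  102=18  103=12  104=17
Waiting(101) = turnaround − burst = 5 − 5 = 0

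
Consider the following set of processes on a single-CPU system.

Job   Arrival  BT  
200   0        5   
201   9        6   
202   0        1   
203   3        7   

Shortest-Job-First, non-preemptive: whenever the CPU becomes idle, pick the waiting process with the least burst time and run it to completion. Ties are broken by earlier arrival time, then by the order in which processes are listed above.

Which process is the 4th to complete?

Gantt: | 202 0-1 | 200 1-6 | 203 6-13 | 201 13-19 |
Completion: 200=6  201=19  202=1  203=13
Turnaround (C−A): 200=6  201=10  202=1  203=10
Finish order: 202 → 200 → 203 → 201

201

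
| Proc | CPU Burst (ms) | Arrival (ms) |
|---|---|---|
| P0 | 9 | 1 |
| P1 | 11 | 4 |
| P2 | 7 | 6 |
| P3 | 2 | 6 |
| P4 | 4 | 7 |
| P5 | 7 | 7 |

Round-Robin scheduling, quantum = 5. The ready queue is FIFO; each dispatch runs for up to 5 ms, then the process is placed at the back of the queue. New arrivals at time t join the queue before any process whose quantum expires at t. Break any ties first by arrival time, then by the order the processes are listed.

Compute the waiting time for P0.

Gantt: | idle 0-1 | P0 1-6 | P1 6-11 | P2 11-16 | P3 16-18 | P0 18-22 | P4 22-26 | P5 26-31 | P1 31-36 | P2 36-38 | P5 38-40 | P1 40-41 |
Completion: P0=22  P1=41  P2=38  P3=18  P4=26  P5=40
Waiting(P0) = turnaround − burst = 21 − 9 = 12

12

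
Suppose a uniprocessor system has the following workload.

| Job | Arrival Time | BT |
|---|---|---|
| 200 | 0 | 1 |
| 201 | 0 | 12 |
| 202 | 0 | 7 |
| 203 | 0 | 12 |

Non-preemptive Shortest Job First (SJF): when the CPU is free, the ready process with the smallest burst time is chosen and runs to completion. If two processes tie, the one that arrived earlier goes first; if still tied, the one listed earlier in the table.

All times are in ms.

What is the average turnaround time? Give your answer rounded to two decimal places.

15.25

Gantt: | 200 0-1 | 202 1-8 | 201 8-20 | 203 20-32 |
Completion: 200=1  201=20  202=8  203=32
Turnaround times: 200=1, 201=20, 202=8, 203=32
Average turnaround = (1+20+8+32) / 4 = 61/4 = 15.25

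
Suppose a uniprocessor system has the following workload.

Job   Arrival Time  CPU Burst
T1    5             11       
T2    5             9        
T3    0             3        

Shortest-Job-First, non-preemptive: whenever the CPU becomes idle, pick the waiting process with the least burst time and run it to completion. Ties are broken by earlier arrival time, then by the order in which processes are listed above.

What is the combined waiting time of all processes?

Timeline: | T3 0-3 | idle 3-5 | T2 5-14 | T1 14-25 |
Completion: T1=25  T2=14  T3=3
Turnaround (C−A): T1=20  T2=9  T3=3
Waiting = turnaround − burst: T1=9, T2=0, T3=0
Total waiting = 9 + 0 + 0 = 9

9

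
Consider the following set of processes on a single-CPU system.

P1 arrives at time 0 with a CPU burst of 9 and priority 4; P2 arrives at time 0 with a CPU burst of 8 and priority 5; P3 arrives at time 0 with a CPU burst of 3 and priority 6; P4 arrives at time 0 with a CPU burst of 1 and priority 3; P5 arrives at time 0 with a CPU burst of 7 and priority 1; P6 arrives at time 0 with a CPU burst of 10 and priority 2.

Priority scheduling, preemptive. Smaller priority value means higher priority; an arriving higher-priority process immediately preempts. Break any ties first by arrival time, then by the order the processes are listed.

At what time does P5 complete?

7

Gantt: | P5 0-7 | P6 7-17 | P4 17-18 | P1 18-27 | P2 27-35 | P3 35-38 |
Completion: P1=27  P2=35  P3=38  P4=18  P5=7  P6=17
Turnaround (C−A): P1=27  P2=35  P3=38  P4=18  P5=7  P6=17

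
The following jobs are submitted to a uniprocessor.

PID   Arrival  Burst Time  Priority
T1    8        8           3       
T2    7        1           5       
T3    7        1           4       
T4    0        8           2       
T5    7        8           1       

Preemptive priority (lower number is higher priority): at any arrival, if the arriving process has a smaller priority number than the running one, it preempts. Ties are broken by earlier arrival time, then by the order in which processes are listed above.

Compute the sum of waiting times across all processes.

51

Schedule: | T4 0-7 | T5 7-15 | T4 15-16 | T1 16-24 | T3 24-25 | T2 25-26 |
Completion: T1=24  T2=26  T3=25  T4=16  T5=15
Waiting = turnaround − burst: T1=8, T2=18, T3=17, T4=8, T5=0
Total waiting = 8 + 18 + 17 + 8 + 0 = 51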